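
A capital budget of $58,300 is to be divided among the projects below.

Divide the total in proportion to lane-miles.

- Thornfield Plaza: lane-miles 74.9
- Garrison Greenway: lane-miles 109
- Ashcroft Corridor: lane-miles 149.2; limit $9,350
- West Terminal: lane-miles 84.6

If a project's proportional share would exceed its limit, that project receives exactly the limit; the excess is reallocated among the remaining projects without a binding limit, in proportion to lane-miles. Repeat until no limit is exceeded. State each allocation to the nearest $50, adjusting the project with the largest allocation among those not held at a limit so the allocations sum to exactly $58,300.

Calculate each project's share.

Total lane-miles = 417.7.
Unconstrained shares: Thornfield Plaza 10,454.08; Garrison Greenway 15,213.55; Ashcroft Corridor 20,824.42; West Terminal 11,807.95.
Held at cap: Ashcroft Corridor ($9,350); remaining pool $48,950 reallocated over remaining lane-miles 268.5.
Redistributed shares: Thornfield Plaza 13,654.95 → $13,650; Garrison Greenway 19,871.69 → $19,850; West Terminal 15,423.35 → $15,400.
Rounding difference +$50 applied to Garrison Greenway → $19,900.

Thornfield Plaza: $13,650 · Garrison Greenway: $19,900 · Ashcroft Corridor: $9,350 · West Terminal: $15,400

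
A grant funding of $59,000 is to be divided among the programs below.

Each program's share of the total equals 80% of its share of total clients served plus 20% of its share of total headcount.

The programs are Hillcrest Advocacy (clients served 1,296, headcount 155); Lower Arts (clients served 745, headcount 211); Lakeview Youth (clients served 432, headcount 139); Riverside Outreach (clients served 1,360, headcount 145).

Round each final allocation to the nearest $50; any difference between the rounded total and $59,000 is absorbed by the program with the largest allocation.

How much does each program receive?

Hillcrest Advocacy: $18,750 · Lower Arts: $13,000 · Lakeview Youth: $7,850 · Riverside Outreach: $19,400

Totals — clients served 3,833, headcount 650.
Combined weights (80% clients served + 20% headcount): Hillcrest Advocacy 0.3182; Lower Arts 0.2204; Lakeview Youth 0.1329; Riverside Outreach 0.3285.
Unrounded shares: Hillcrest Advocacy 18,772.94; Lower Arts 13,004.48; Lakeview Youth 7,843.08; Riverside Outreach 19,379.50.
After rounding ($50): Hillcrest Advocacy $18,750; Lower Arts $13,000; Lakeview Youth $7,850; Riverside Outreach $19,400. Sum = $59,000.
Rounded total matches; no reconciliation needed.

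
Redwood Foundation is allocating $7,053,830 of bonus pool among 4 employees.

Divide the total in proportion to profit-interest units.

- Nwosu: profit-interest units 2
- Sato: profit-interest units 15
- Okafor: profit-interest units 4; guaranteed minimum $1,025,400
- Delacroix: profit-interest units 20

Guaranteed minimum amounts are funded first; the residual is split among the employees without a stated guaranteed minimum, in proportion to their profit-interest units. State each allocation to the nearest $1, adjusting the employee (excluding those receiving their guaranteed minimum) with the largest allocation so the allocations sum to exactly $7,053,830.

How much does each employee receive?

Fund the minimums — Okafor $1,025,400. Balance $6,028,430.
Balance split over remaining profit-interest units 37: Nwosu 325,861.08 → $325,861; Sato 2,443,958.11 → $2,443,958; Delacroix 3,258,610.81 → $3,258,611.

Nwosu: $325,861 | Sato: $2,443,958 | Okafor: $1,025,400 | Delacroix: $3,258,611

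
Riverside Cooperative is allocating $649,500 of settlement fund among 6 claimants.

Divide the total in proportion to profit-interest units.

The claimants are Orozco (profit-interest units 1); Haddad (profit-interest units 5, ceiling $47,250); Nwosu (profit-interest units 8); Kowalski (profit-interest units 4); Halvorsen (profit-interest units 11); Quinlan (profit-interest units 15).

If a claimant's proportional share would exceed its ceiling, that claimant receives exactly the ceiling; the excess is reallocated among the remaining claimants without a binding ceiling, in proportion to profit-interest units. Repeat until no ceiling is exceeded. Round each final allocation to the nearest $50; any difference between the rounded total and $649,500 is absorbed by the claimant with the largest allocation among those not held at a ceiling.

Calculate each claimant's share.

Orozco: $15,450 · Haddad: $47,250 · Nwosu: $123,550 · Kowalski: $61,750 · Halvorsen: $169,850 · Quinlan: $231,650

Sum of profit-interest units: 44.
Pro-rata shares before constraints: Orozco 14,761.36; Haddad 73,806.82; Nwosu 118,090.91; Kowalski 59,045.45; Halvorsen 162,375.00; Quinlan 221,420.45.
Held at cap: Haddad ($47,250); balance $602,250 reallocated over remaining profit-interest units 39.
Shares after redistribution: Orozco 15,442.31 → $15,450; Nwosu 123,538.46 → $123,550; Kowalski 61,769.23 → $61,750; Halvorsen 169,865.38 → $169,850; Quinlan 231,634.62 → $231,650.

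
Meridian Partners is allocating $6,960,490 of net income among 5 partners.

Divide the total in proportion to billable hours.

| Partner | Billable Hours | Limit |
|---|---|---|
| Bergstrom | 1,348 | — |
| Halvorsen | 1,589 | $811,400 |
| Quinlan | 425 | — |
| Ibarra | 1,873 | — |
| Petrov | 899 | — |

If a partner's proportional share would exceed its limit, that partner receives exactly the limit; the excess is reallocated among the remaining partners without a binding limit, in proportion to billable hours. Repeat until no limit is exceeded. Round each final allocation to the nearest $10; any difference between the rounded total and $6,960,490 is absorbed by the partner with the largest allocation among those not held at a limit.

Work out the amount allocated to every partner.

Billable hours total: 6,134.
Proportional shares (ignoring caps): Bergstrom 1,529,628.39; Halvorsen 1,803,100.52; Quinlan 482,264.14; Ibarra 2,125,366.44; Petrov 1,020,130.50.
Capped: Halvorsen ($811,400); balance $6,149,090 reallocated over remaining billable hours 4,545.
Redistributed shares: Bergstrom 1,823,756.51 → $1,823,760; Quinlan 574,997.41 → $575,000; Ibarra 2,534,047.43 → $2,534,050; Petrov 1,216,288.65 → $1,216,290.
Rounding difference −$10 applied to Ibarra → $2,534,040.

Bergstrom: $1,823,760 · Halvorsen: $811,400 · Quinlan: $575,000 · Ibarra: $2,534,040 · Petrov: $1,216,290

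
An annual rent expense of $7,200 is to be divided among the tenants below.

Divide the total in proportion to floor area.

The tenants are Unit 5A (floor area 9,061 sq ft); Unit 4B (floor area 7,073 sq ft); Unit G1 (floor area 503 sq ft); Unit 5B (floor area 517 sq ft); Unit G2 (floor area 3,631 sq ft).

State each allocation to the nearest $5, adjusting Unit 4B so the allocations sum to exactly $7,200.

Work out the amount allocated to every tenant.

Unit 5A: $3,140; Unit 4B: $2,445; Unit G1: $175; Unit 5B: $180; Unit G2: $1,260

Total floor area = 20,785.
Pro-rata amounts: Unit 5A 9,061/20,785 × $7,200 = 3,138.76; Unit 4B 7,073/20,785 × $7,200 = 2,450.11; Unit G1 503/20,785 × $7,200 = 174.24; Unit 5B 517/20,785 × $7,200 = 179.09; Unit G2 3,631/20,785 × $7,200 = 1,257.79.
Rounded to nearest $5: Unit 5A $3,140; Unit 4B $2,450; Unit G1 $175; Unit 5B $180; Unit G2 $1,260. Sum = $7,205.
Difference $7,200 − $7,205 = −$5 applied to Unit 4B: Unit 4B becomes $2,445.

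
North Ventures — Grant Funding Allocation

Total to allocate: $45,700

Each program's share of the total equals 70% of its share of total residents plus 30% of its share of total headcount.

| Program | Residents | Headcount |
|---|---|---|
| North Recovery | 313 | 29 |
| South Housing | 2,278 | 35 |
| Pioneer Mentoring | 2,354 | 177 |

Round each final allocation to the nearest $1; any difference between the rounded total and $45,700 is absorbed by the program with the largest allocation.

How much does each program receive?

North Recovery: $3,675 | South Housing: $16,728 | Pioneer Mentoring: $25,297

Residents total 4,945; headcount total 241.
Combined weights (70% residents + 30% headcount): North Recovery 0.0804; South Housing 0.3660; Pioneer Mentoring 0.5536.
Raw shares: North Recovery 3,674.60; South Housing 16,727.83; Pioneer Mentoring 25,297.57.
After rounding ($1): North Recovery $3,675; South Housing $16,728; Pioneer Mentoring $25,298. Sum = $45,701.
Difference $45,700 − $45,701 = −$1 applied to largest allocation (Pioneer Mentoring): Pioneer Mentoring becomes $25,297.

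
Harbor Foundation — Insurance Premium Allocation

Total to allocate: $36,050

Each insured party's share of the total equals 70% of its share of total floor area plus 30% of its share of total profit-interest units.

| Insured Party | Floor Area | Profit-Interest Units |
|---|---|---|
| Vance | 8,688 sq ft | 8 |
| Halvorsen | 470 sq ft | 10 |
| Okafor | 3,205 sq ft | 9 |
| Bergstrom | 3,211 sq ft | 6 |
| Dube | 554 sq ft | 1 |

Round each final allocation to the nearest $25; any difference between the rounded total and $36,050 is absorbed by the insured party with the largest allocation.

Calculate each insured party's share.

Floor area total 16,128; profit-interest units total 34.
Blended shares (70% floor area + 30% profit-interest units): Vance 0.4477; Halvorsen 0.1086; Okafor 0.2185; Bergstrom 0.1923; Dube 0.0329.
Pro-rata amounts: Vance 16,138.56; Halvorsen 3,916.28; Okafor 7,877.56; Bergstrom 6,932.69; Dube 1,184.92.
Rounded to nearest $25: Vance $16,150; Halvorsen $3,925; Okafor $7,875; Bergstrom $6,925; Dube $1,175. Sum = $36,050.
Sum already equals the total — no adjustment.

Vance: $16,150; Halvorsen: $3,925; Okafor: $7,875; Bergstrom: $6,925; Dube: $1,175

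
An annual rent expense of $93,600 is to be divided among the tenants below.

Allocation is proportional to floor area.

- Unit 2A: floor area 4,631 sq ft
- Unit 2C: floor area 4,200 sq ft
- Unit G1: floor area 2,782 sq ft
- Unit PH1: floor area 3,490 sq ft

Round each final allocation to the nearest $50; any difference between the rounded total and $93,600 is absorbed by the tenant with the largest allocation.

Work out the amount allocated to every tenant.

Unit 2A: $28,650 · Unit 2C: $26,050 · Unit G1: $17,250 · Unit PH1: $21,650

Total floor area = 15,103.
Pro-rata amounts: Unit 2A 4,631/15,103 × $93,600 = 28,700.36; Unit 2C 4,200/15,103 × $93,600 = 26,029.27; Unit G1 2,782/15,103 × $93,600 = 17,241.29; Unit PH1 3,490/15,103 × $93,600 = 21,629.08.
Rounded to nearest $50: Unit 2A $28,700; Unit 2C $26,050; Unit G1 $17,250; Unit PH1 $21,650. Sum = $93,650.
Difference $93,600 − $93,650 = −$50 applied to largest allocation (Unit 2A): Unit 2A becomes $28,650.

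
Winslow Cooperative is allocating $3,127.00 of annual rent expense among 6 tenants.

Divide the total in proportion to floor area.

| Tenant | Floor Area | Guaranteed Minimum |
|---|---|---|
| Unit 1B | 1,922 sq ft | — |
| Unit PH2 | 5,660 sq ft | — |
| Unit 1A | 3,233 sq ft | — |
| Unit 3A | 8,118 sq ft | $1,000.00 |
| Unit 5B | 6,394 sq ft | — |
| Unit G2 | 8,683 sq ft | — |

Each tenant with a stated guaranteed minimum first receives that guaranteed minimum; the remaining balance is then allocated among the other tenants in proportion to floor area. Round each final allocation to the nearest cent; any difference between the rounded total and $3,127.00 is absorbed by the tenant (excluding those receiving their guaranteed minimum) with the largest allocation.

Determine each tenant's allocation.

Fund the minimums — Unit 3A $1,000.00. Residual $2,127.00.
Residual split over remaining floor area 25,892: Unit 1B 157.8902 → $157.89; Unit PH2 464.9629 → $464.96; Unit 1A 265.5875 → $265.59; Unit 5B 525.2602 → $525.26; Unit G2 713.2991 → $713.30.

Unit 1B: $157.89 · Unit PH2: $464.96 · Unit 1A: $265.59 · Unit 3A: $1,000.00 · Unit 5B: $525.26 · Unit G2: $713.30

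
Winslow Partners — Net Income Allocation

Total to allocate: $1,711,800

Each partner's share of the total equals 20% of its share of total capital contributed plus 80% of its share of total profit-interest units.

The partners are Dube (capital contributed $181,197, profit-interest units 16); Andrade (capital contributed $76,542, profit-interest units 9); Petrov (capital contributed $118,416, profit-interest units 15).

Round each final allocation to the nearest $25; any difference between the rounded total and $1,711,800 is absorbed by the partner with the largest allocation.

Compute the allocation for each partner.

Capital contributed total 376,155; profit-interest units total 40.
Blended shares (20% capital contributed + 80% profit-interest units): Dube 0.4163; Andrade 0.2207; Petrov 0.3630.
Proportional shares: Dube 712,693.67; Andrade 377,789.22; Petrov 621,317.12.
Rounded to nearest $25: Dube $712,700; Andrade $377,800; Petrov $621,325. Sum = $1,711,825.
Difference $1,711,800 − $1,711,825 = −$25 applied to largest allocation (Dube): Dube becomes $712,675.

Dube: $712,675; Andrade: $377,800; Petrov: $621,325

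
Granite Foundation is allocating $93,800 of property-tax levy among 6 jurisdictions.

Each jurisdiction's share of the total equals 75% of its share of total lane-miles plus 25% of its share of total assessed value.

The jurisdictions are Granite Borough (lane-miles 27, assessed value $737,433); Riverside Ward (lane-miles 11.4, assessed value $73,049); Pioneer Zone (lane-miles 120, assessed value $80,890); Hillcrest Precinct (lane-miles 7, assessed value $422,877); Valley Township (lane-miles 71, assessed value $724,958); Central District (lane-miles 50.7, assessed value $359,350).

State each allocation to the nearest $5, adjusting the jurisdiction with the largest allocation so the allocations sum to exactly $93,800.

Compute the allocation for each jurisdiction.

Granite Borough: $13,825 | Riverside Ward: $3,510 | Pioneer Zone: $30,195 | Hillcrest Precinct: $5,850 | Valley Township: $24,485 | Central District: $15,935

Lane-miles total 287.1; assessed value total 2,398,557.
Composite weights (75% lane-miles + 25% assessed value): Granite Borough 0.1474; Riverside Ward 0.0374; Pioneer Zone 0.3219; Hillcrest Precinct 0.0624; Valley Township 0.2610; Central District 0.1699.
Proportional shares: Granite Borough 13,825.66; Riverside Ward 3,507.60; Pioneer Zone 30,195.23; Hillcrest Precinct 5,849.60; Valley Township 24,485.30; Central District 15,936.62.
At nearest $5: Granite Borough $13,825; Riverside Ward $3,510; Pioneer Zone $30,195; Hillcrest Precinct $5,850; Valley Township $24,485; Central District $15,935. Sum = $93,800.
No rounding difference to absorb.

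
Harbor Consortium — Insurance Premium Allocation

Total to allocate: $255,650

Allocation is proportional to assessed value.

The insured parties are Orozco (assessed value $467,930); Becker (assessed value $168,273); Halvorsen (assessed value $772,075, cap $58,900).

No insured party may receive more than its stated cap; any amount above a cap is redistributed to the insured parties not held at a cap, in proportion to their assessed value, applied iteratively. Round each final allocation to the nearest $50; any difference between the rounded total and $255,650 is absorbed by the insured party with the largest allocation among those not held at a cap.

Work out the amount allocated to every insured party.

Combined assessed value = 1,408,278.
Unconstrained shares: Orozco 84,945.09; Becker 30,547.23; Halvorsen 140,157.68.
Held at cap: Halvorsen ($58,900); balance $196,750 reallocated over remaining assessed value 636,203.
Shares after redistribution: Orozco 144,710.46 → $144,700; Becker 52,039.54 → $52,050.

Orozco: $144,700 · Becker: $52,050 · Halvorsen: $58,900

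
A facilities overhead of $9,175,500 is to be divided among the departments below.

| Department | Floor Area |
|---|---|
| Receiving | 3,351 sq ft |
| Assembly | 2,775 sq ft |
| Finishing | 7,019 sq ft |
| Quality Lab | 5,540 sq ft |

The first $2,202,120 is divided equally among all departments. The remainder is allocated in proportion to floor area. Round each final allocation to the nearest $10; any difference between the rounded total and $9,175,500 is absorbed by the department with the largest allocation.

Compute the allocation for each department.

Receiving: $1,801,150 | Assembly: $1,586,180 | Finishing: $3,170,070 | Quality Lab: $2,618,100

$2,202,120 shared equally gives $550,530 per department.
Remainder $6,973,380 by floor area (total 18,685): Receiving 1,250,617.95 → $1,250,620; Assembly 1,035,650.50 → $1,035,650; Finishing 2,619,542.64 → $2,619,540; Quality Lab 2,067,568.92 → $2,067,570.
Totals: Receiving $550,530 + $1,250,620 = $1,801,150; Assembly $550,530 + $1,035,650 = $1,586,180; Finishing $550,530 + $2,619,540 = $3,170,070; Quality Lab $550,530 + $2,067,570 = $2,618,100.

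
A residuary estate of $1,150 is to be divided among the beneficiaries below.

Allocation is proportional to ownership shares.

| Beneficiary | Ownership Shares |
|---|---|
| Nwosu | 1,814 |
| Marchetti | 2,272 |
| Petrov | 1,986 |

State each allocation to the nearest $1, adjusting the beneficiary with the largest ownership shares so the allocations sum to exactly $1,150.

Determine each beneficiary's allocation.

Total ownership shares = 1,814 + 2,272 + 1,986 = 6,072.
Pro-rata amounts: Nwosu 343.56; Marchetti 430.30; Petrov 376.14.
After rounding ($1): Nwosu $344; Marchetti $430; Petrov $376. Sum = $1,150.
No rounding difference to absorb.

Nwosu: $344; Marchetti: $430; Petrov: $376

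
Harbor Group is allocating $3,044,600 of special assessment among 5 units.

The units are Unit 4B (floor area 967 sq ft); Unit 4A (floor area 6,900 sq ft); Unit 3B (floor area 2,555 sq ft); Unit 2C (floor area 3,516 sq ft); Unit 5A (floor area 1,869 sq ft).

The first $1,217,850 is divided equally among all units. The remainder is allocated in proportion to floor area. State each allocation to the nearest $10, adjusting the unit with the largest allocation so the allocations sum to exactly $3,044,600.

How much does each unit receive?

First tranche $1,217,850 split equally: $243,570 each.
Remainder $1,826,750 by floor area (total 15,807): Unit 4B 111,752.21 → $111,750; Unit 4A 797,404.63 → $797,400; Unit 3B 295,270.85 → $295,270; Unit 2C 406,329.66 → $406,330; Unit 5A 215,992.65 → $215,990.
Rounding difference +$10 on remainder applied to Unit 4A.
Totals: Unit 4B $243,570 + $111,750 = $355,320; Unit 4A $243,570 + $797,410 = $1,040,980; Unit 3B $243,570 + $295,270 = $538,840; Unit 2C $243,570 + $406,330 = $649,900; Unit 5A $243,570 + $215,990 = $459,560.

Unit 4B: $355,320 | Unit 4A: $1,040,980 | Unit 3B: $538,840 | Unit 2C: $649,900 | Unit 5A: $459,560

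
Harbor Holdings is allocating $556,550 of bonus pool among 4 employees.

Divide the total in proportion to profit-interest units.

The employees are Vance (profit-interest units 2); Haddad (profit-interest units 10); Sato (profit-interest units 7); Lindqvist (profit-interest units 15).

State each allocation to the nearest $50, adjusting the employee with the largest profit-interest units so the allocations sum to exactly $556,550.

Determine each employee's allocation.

Vance: $32,750 · Haddad: $163,700 · Sato: $114,600 · Lindqvist: $245,500

Sum of profit-interest units: 34.
Pro-rata amounts: Vance 2/34 × $556,550 = 32,738.24; Haddad 10/34 × $556,550 = 163,691.18; Sato 7/34 × $556,550 = 114,583.82; Lindqvist 15/34 × $556,550 = 245,536.76.
At nearest $50: Vance $32,750; Haddad $163,700; Sato $114,600; Lindqvist $245,550. Sum = $556,600.
Difference $556,550 − $556,600 = −$50 applied to largest profit-interest units (Lindqvist): Lindqvist becomes $245,500.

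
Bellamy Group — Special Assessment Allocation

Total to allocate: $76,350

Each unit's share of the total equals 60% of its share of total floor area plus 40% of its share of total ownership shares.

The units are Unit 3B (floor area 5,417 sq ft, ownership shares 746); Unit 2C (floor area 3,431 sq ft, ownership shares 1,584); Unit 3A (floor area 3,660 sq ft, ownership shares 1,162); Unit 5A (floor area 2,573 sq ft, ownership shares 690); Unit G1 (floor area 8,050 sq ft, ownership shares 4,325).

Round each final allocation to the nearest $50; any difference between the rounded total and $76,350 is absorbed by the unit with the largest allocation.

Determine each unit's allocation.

Floor area total 23,131; ownership shares total 8,507.
Composite weights (60% floor area + 40% ownership shares): Unit 3B 0.1756; Unit 2C 0.1635; Unit 3A 0.1496; Unit 5A 0.0992; Unit G1 0.4122.
Proportional shares: Unit 3B 13,406.28; Unit 2C 12,481.49; Unit 3A 11,420.04; Unit 5A 7,572.81; Unit G1 31,469.38.
At nearest $50: Unit 3B $13,400; Unit 2C $12,500; Unit 3A $11,400; Unit 5A $7,550; Unit G1 $31,450. Sum = $76,300.
Difference $76,350 − $76,300 = +$50 applied to largest allocation (Unit G1): Unit G1 becomes $31,500.

Unit 3B: $13,400 | Unit 2C: $12,500 | Unit 3A: $11,400 | Unit 5A: $7,550 | Unit G1: $31,500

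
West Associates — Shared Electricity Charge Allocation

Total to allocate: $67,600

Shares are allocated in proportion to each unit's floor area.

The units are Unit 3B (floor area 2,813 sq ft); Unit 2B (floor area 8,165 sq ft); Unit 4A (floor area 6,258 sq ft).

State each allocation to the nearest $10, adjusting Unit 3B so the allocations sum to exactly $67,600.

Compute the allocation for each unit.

Unit 3B: $11,040 | Unit 2B: $32,020 | Unit 4A: $24,540

Total floor area = 17,236.
Pro-rata amounts: Unit 3B 2,813/17,236 × $67,600 = 11,032.65; Unit 2B 8,165/17,236 × $67,600 = 32,023.32; Unit 4A 6,258/17,236 × $67,600 = 24,544.02.
After rounding ($10): Unit 3B $11,030; Unit 2B $32,020; Unit 4A $24,540. Sum = $67,590.
Difference $67,600 − $67,590 = +$10 applied to Unit 3B: Unit 3B becomes $11,040.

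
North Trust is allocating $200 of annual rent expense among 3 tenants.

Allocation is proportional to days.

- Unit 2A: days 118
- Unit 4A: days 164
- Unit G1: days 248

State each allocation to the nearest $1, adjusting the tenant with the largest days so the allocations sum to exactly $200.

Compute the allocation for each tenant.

Unit 2A: $45 | Unit 4A: $62 | Unit G1: $93

Days total: 530.
Pro-rata amounts: Unit 2A 118/530 × $200 = 44.53; Unit 4A 164/530 × $200 = 61.89; Unit G1 248/530 × $200 = 93.58.
After rounding ($1): Unit 2A $45; Unit 4A $62; Unit G1 $94. Sum = $201.
Difference $200 − $201 = −$1 applied to largest days (Unit G1): Unit G1 becomes $93.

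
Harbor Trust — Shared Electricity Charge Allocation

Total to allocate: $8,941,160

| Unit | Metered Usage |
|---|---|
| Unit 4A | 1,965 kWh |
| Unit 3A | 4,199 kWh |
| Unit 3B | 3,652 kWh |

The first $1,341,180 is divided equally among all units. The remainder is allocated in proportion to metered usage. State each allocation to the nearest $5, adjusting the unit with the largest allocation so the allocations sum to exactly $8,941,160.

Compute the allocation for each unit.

Equal tier: $1,341,180 ÷ 3 = $447,060 apiece.
Remainder $7,599,980 by metered usage (total 9,816): Unit 4A 1,521,389.64 → $1,521,390; Unit 3A 3,251,050.94 → $3,251,050; Unit 3B 2,827,539.42 → $2,827,540.
Totals: Unit 4A $447,060 + $1,521,390 = $1,968,450; Unit 3A $447,060 + $3,251,050 = $3,698,110; Unit 3B $447,060 + $2,827,540 = $3,274,600.

Unit 4A: $1,968,450; Unit 3A: $3,698,110; Unit 3B: $3,274,600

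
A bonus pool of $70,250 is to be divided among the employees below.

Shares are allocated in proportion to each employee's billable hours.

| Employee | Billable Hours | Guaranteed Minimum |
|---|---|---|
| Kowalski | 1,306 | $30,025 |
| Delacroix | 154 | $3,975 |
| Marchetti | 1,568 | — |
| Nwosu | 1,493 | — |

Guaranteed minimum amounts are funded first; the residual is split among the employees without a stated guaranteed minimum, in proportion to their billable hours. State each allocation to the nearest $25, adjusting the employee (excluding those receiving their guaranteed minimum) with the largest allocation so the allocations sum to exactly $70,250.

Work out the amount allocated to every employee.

Guaranteed amounts: Kowalski $30,025; Delacroix $3,975. Residual $36,250.
Residual split over remaining billable hours 3,061: Marchetti 18,569.10 → $18,575; Nwosu 17,680.90 → $17,675.

Kowalski: $30,025 | Delacroix: $3,975 | Marchetti: $18,575 | Nwosu: $17,675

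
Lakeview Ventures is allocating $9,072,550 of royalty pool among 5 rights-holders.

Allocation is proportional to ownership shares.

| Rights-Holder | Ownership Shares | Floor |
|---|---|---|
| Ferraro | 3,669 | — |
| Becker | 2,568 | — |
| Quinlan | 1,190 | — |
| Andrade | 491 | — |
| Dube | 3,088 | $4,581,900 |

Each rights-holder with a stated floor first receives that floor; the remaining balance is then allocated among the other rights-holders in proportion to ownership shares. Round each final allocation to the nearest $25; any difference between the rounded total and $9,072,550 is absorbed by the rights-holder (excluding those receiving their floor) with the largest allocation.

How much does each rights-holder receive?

Fund the minimums — Dube $4,581,900. Remaining pool $4,490,650.
Remaining pool split over remaining ownership shares 7,918: Ferraro 2,080,853.10 → $2,080,850; Becker 1,456,427.03 → $1,456,425; Quinlan 674,901.93 → $674,900; Andrade 278,467.94 → $278,475.

Ferraro: $2,080,850; Becker: $1,456,425; Quinlan: $674,900; Andrade: $278,475; Dube: $4,581,900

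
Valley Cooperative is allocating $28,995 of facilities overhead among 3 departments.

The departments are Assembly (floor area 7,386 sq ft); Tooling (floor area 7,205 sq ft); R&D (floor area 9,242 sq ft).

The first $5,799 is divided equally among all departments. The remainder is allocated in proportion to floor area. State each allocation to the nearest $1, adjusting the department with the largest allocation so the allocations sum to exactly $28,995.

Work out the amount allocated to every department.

First tranche $5,799 split equally: $1,933 each.
Remainder $23,196 by floor area (total 23,833): Assembly 7,188.59 → $7,189; Tooling 7,012.43 → $7,012; R&D 8,994.98 → $8,995.
Totals: Assembly $1,933 + $7,189 = $9,122; Tooling $1,933 + $7,012 = $8,945; R&D $1,933 + $8,995 = $10,928.

Assembly: $9,122 · Tooling: $8,945 · R&D: $10,928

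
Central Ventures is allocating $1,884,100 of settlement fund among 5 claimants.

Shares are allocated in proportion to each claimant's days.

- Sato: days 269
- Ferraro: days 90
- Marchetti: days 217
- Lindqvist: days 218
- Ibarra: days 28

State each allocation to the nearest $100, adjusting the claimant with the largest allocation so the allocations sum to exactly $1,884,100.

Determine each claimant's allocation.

Sato: $616,500; Ferraro: $206,300; Marchetti: $497,400; Lindqvist: $499,700; Ibarra: $64,200

Combined days = 822.
Raw shares: Sato 269/822 × $1,884,100 = 616,572.87; Ferraro 90/822 × $1,884,100 = 206,288.32; Marchetti 217/822 × $1,884,100 = 497,384.06; Lindqvist 218/822 × $1,884,100 = 499,676.16; Ibarra 28/822 × $1,884,100 = 64,178.59.
Rounded to nearest $100: Sato $616,600; Ferraro $206,300; Marchetti $497,400; Lindqvist $499,700; Ibarra $64,200. Sum = $1,884,200.
Difference $1,884,100 − $1,884,200 = −$100 applied to largest allocation (Sato): Sato becomes $616,500.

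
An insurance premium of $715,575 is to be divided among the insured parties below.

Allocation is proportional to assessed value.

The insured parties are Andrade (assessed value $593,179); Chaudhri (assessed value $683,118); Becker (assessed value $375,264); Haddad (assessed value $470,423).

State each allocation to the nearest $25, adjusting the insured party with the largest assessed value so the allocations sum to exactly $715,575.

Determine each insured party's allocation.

Andrade: $200,025; Chaudhri: $230,375; Becker: $126,550; Haddad: $158,625

Sum of assessed value: 2,121,984.
Raw shares: Andrade 593,179/2,121,984 × $715,575 = 200,031.70; Chaudhri 683,118/2,121,984 × $715,575 = 230,360.91; Becker 375,264/2,121,984 × $715,575 = 126,546.45; Haddad 470,423/2,121,984 × $715,575 = 158,635.95.
Rounded to nearest $25: Andrade $200,025; Chaudhri $230,350; Becker $126,550; Haddad $158,625. Sum = $715,550.
Difference $715,575 − $715,550 = +$25 applied to largest assessed value (Chaudhri): Chaudhri becomes $230,375.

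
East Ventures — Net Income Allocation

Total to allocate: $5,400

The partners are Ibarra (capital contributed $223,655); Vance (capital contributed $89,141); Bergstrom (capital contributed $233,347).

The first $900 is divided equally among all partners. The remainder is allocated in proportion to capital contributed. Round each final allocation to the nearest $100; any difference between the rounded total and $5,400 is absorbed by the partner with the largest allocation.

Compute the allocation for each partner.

$900 shared equally gives $300 per partner.
Remainder $4,500 by capital contributed (total 546,143): Ibarra 1,842.83 → $1,800; Vance 734.49 → $700; Bergstrom 1,922.69 → $1,900.
Rounding difference +$100 on remainder applied to Bergstrom.
Totals: Ibarra $300 + $1,800 = $2,100; Vance $300 + $700 = $1,000; Bergstrom $300 + $2,000 = $2,300.

Ibarra: $2,100 · Vance: $1,000 · Bergstrom: $2,300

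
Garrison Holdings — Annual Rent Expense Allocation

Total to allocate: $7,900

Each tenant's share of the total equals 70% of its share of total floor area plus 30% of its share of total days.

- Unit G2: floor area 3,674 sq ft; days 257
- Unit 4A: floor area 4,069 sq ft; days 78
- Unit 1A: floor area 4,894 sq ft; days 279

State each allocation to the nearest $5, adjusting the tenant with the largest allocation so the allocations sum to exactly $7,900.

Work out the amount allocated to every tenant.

Unit G2: $2,600; Unit 4A: $2,080; Unit 1A: $3,220

Floor area total 12,637; days total 614.
Blended shares (70% floor area + 30% days): Unit G2 0.3291; Unit 4A 0.2635; Unit 1A 0.4074.
Raw shares: Unit G2 2,599.76; Unit 4A 2,081.69; Unit 1A 3,218.56.
Rounded to nearest $5: Unit G2 $2,600; Unit 4A $2,080; Unit 1A $3,220. Sum = $7,900.
No rounding difference to absorb.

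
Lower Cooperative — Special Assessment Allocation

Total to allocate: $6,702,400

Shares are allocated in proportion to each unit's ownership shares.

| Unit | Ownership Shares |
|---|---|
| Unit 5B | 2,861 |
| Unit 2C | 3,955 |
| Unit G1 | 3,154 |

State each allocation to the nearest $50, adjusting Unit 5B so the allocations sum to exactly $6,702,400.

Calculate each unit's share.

Unit 5B: $1,923,300 · Unit 2C: $2,658,800 · Unit G1: $2,120,300

Ownership shares total: 9,970.
Unrounded shares: Unit 5B 2,861/9,970 × $6,702,400 = 1,923,326.62; Unit 2C 3,955/9,970 × $6,702,400 = 2,658,775.53; Unit G1 3,154/9,970 × $6,702,400 = 2,120,297.85.
Rounded to nearest $50: Unit 5B $1,923,350; Unit 2C $2,658,800; Unit G1 $2,120,300. Sum = $6,702,450.
Difference $6,702,400 − $6,702,450 = −$50 applied to Unit 5B: Unit 5B becomes $1,923,300.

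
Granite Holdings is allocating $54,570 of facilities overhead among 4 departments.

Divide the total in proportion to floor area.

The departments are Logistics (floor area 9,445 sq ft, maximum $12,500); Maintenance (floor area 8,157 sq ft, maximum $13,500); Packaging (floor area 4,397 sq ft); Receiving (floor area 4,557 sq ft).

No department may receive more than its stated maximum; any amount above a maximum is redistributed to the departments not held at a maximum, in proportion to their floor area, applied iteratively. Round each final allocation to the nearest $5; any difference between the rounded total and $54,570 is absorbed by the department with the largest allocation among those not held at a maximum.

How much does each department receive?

Logistics: $12,500 | Maintenance: $13,500 | Packaging: $14,030 | Receiving: $14,540

Sum of floor area: 26,556.
Unconstrained shares: Logistics 19,408.56; Maintenance 16,761.84; Packaging 9,035.41; Receiving 9,364.19.
Capped: Logistics ($12,500), Maintenance ($13,500); remaining pool $28,570 reallocated over remaining floor area 8,954.
Remaining shares: Packaging 14,029.74 → $14,030; Receiving 14,540.26 → $14,540.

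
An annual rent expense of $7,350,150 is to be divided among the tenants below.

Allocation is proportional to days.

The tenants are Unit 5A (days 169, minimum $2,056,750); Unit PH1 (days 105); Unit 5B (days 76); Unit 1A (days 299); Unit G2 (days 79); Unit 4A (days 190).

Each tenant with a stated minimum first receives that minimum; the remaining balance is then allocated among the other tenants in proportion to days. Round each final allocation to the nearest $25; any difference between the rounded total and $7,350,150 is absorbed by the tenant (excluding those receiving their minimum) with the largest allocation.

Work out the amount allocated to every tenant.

Fund the minimums — Unit 5A $2,056,750. Balance $5,293,400.
Balance split over remaining days 749: Unit PH1 742,065.42 → $742,075; Unit 5B 537,114.02 → $537,125; Unit 1A 2,113,119.63 → $2,113,125; Unit G2 558,315.89 → $558,325; Unit 4A 1,342,785.05 → $1,342,775.
Rounding difference −$25 applied to Unit 1A → $2,113,100.

Unit 5A: $2,056,750 · Unit PH1: $742,075 · Unit 5B: $537,125 · Unit 1A: $2,113,100 · Unit G2: $558,325 · Unit 4A: $1,342,775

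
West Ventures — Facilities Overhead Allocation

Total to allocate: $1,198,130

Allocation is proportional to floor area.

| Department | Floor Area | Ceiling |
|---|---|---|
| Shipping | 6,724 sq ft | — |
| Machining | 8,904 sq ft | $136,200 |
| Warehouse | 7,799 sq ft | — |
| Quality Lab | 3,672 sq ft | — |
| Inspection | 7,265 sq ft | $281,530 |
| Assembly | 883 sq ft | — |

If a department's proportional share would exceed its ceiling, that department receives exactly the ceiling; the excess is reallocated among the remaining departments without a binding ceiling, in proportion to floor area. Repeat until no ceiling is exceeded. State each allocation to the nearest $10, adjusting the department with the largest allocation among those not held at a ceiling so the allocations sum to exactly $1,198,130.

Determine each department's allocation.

Combined floor area = 35,247.
Pro-rata shares before constraints: Shipping 228,564.87; Machining 302,668.30; Warehouse 265,106.70; Quality Lab 124,820.08; Inspection 246,954.76; Assembly 30,015.29.
Capped: Machining ($136,200); remaining pool $1,061,930 reallocated over remaining floor area 26,343.
Capped: Inspection ($281,530); remaining pool $780,400 reallocated over remaining floor area 19,078.
Remaining shares: Shipping 275,050.30 → $275,050; Warehouse 319,023.99 → $319,020; Quality Lab 150,205.93 → $150,210; Assembly 36,119.78 → $36,120.

Shipping: $275,050; Machining: $136,200; Warehouse: $319,020; Quality Lab: $150,210; Inspection: $281,530; Assembly: $36,120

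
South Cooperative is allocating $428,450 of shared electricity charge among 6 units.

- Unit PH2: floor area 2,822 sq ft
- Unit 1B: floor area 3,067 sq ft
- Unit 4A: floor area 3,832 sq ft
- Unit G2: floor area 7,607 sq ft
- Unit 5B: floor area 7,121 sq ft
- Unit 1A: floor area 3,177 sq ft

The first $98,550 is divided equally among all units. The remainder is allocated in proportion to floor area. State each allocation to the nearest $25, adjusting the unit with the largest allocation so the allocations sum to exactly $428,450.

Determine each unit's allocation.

Unit PH2: $50,125 · Unit 1B: $53,050 · Unit 4A: $62,175 · Unit G2: $107,275 · Unit 5B: $101,450 · Unit 1A: $54,375

First tranche $98,550 split equally: $16,425 each.
Remainder $329,900 by floor area (total 27,626): Unit PH2 33,699.33 → $33,700; Unit 1B 36,625.04 → $36,625; Unit 4A 45,760.40 → $45,750; Unit G2 90,840.13 → $90,850; Unit 5B 85,036.48 → $85,025; Unit 1A 37,938.62 → $37,950.
Totals: Unit PH2 $16,425 + $33,700 = $50,125; Unit 1B $16,425 + $36,625 = $53,050; Unit 4A $16,425 + $45,750 = $62,175; Unit G2 $16,425 + $90,850 = $107,275; Unit 5B $16,425 + $85,025 = $101,450; Unit 1A $16,425 + $37,950 = $54,375.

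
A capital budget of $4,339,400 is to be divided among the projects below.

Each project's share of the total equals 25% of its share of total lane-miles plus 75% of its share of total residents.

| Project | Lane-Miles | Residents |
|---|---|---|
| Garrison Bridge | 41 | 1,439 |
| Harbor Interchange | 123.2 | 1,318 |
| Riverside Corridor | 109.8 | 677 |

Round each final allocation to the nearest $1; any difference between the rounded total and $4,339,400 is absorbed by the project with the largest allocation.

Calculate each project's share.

Totals — lane-miles 274, residents 3,434.
Combined weights (25% lane-miles + 75% residents): Garrison Bridge 0.3517; Harbor Interchange 0.4003; Riverside Corridor 0.2480.
Raw shares: Garrison Bridge 1,526,133.97; Harbor Interchange 1,736,912.05; Riverside Corridor 1,076,353.98.
At nearest $1: Garrison Bridge $1,526,134; Harbor Interchange $1,736,912; Riverside Corridor $1,076,354. Sum = $4,339,400.
Sum already equals the total — no adjustment.

Garrison Bridge: $1,526,134 · Harbor Interchange: $1,736,912 · Riverside Corridor: $1,076,354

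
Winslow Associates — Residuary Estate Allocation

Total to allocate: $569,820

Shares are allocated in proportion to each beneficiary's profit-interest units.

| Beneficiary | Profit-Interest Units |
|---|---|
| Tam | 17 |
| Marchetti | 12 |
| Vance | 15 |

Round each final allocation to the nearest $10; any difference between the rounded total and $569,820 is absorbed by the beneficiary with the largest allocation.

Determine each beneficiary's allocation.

Tam: $220,150 | Marchetti: $155,410 | Vance: $194,260

Combined profit-interest units = 44.
Unrounded shares: Tam 17/44 × $569,820 = 220,157.73; Marchetti 12/44 × $569,820 = 155,405.45; Vance 15/44 × $569,820 = 194,256.82.
At nearest $10: Tam $220,160; Marchetti $155,410; Vance $194,260. Sum = $569,830.
Difference $569,820 − $569,830 = −$10 applied to largest allocation (Tam): Tam becomes $220,150.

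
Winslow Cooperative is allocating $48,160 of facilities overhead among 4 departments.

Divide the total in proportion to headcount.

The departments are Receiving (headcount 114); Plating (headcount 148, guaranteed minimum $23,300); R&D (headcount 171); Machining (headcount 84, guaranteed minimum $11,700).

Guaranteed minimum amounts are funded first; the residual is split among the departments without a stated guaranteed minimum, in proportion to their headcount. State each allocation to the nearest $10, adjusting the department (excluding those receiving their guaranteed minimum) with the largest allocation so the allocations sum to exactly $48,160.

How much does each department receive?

Receiving: $5,260 · Plating: $23,300 · R&D: $7,900 · Machining: $11,700

Minimums first: Plating $23,300; Machining $11,700. Balance $13,160.
Balance split over remaining headcount 285: Receiving 5,264.00 → $5,260; R&D 7,896.00 → $7,900.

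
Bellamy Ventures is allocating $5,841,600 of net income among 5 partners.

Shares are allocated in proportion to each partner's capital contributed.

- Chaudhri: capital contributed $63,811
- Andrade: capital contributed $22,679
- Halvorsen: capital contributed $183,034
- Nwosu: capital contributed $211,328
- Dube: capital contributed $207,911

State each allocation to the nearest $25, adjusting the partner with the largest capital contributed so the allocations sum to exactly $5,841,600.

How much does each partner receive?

Sum of capital contributed: 63,811 + 22,679 + 183,034 + 211,328 + 207,911 = 688,763.
Proportional shares: Chaudhri 541,199.71; Andrade 192,347.22; Halvorsen 1,552,364.77; Nwosu 1,792,334.44; Dube 1,763,353.86.
At nearest $25: Chaudhri $541,200; Andrade $192,350; Halvorsen $1,552,375; Nwosu $1,792,325; Dube $1,763,350. Sum = $5,841,600.
Sum already equals the total — no adjustment.

Chaudhri: $541,200; Andrade: $192,350; Halvorsen: $1,552,375; Nwosu: $1,792,325; Dube: $1,763,350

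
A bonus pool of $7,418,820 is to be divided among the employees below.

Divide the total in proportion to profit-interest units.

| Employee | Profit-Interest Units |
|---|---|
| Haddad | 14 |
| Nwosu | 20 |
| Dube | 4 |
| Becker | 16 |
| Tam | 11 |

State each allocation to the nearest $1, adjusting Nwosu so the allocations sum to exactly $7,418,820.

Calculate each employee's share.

Profit-interest units total: 65.
Pro-rata amounts: Haddad 14/65 × $7,418,820 = 1,597,899.69; Nwosu 20/65 × $7,418,820 = 2,282,713.85; Dube 4/65 × $7,418,820 = 456,542.77; Becker 16/65 × $7,418,820 = 1,826,171.08; Tam 11/65 × $7,418,820 = 1,255,492.62.
At nearest $1: Haddad $1,597,900; Nwosu $2,282,714; Dube $456,543; Becker $1,826,171; Tam $1,255,493. Sum = $7,418,821.
Difference $7,418,820 − $7,418,821 = −$1 applied to Nwosu: Nwosu becomes $2,282,713.

Haddad: $1,597,900 · Nwosu: $2,282,713 · Dube: $456,543 · Becker: $1,826,171 · Tam: $1,255,493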